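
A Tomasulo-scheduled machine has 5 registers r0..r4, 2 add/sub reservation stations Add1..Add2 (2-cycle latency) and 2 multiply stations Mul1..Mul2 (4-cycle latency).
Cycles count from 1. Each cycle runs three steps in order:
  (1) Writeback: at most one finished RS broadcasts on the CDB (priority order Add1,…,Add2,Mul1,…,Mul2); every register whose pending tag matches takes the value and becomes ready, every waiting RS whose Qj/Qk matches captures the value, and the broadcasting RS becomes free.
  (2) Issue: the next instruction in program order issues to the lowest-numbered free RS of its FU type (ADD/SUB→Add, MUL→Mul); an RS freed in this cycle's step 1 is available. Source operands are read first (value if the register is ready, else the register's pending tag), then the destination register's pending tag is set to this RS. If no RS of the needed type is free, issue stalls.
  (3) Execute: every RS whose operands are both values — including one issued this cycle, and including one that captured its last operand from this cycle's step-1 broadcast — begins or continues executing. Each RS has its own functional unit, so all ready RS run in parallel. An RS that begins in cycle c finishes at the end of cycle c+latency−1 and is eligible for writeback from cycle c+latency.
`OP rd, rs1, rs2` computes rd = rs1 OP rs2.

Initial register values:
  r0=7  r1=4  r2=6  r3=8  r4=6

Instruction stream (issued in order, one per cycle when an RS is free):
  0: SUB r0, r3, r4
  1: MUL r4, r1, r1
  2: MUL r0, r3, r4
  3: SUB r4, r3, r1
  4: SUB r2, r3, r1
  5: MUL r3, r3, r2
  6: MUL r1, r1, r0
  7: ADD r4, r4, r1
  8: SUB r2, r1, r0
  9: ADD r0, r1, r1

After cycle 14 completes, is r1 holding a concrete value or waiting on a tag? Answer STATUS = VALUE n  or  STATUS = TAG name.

STATUS = TAG Mul1

cycle 1: issue SUB r0<-Add1 // r0:Add1,r1:4,r2:6,r3:8,r4:6
cycle 2: issue MUL r4<-Mul1 // r0:Add1,r1:4,r2:6,r3:8,r4:Mul1
cycle 3: CDB Add1=2; issue MUL r0<-Mul2 // r0:Mul2,r1:4,r2:6,r3:8,r4:Mul1
cycle 4: issue SUB r4<-Add1 // r0:Mul2,r1:4,r2:6,r3:8,r4:Add1
cycle 5: issue SUB r2<-Add2 // r0:Mul2,r1:4,r2:Add2,r3:8,r4:Add1
cycle 6: CDB Add1=4; stall // r0:Mul2,r1:4,r2:Add2,r3:8,r4:4
cycle 7: CDB Add2=4; stall // r0:Mul2,r1:4,r2:4,r3:8,r4:4
cycle 8: CDB Mul1=16; issue MUL r3<-Mul1 // r0:Mul2,r1:4,r2:4,r3:Mul1,r4:4
cycle 9: stall // r0:Mul2,r1:4,r2:4,r3:Mul1,r4:4
cycle 10: stall // r0:Mul2,r1:4,r2:4,r3:Mul1,r4:4
cycle 11: stall // r0:Mul2,r1:4,r2:4,r3:Mul1,r4:4
cycle 12: CDB Mul1=32; issue MUL r1<-Mul1 // r0:Mul2,r1:Mul1,r2:4,r3:32,r4:4
cycle 13: CDB Mul2=128; issue ADD r4<-Add1 // r0:128,r1:Mul1,r2:4,r3:32,r4:Add1
cycle 14: issue SUB r2<-Add2 // r0:128,r1:Mul1,r2:Add2,r3:32,r4:Add1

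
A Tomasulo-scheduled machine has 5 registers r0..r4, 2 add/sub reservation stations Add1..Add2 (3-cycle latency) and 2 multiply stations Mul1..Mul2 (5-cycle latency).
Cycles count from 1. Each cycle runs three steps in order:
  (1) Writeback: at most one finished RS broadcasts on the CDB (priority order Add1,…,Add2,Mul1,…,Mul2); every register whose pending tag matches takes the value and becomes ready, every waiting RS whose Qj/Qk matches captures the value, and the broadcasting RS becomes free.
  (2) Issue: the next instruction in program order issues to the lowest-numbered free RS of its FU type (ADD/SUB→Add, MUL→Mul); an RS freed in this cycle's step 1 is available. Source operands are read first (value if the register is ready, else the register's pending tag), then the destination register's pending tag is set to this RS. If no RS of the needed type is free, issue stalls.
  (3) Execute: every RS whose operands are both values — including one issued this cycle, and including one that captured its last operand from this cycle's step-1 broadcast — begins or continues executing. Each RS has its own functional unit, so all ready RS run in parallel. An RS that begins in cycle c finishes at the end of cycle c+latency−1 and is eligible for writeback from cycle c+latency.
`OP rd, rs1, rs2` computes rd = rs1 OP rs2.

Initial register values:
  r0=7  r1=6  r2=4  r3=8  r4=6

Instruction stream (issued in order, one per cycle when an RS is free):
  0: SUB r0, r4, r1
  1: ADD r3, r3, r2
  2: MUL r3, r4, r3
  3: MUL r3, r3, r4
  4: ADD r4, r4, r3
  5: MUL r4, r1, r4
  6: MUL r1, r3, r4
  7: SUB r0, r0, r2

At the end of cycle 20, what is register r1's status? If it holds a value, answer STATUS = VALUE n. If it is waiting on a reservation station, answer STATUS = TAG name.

  c1: issue SUB r0<-Add1  regs: r0:Add1,r1:6,r2:4,r3:8,r4:6
  c2: issue ADD r3<-Add2  regs: r0:Add1,r1:6,r2:4,r3:Add2,r4:6
  c3: issue MUL r3<-Mul1  regs: r0:Add1,r1:6,r2:4,r3:Mul1,r4:6
  c4: CDB Add1=0; issue MUL r3<-Mul2  regs: r0:0,r1:6,r2:4,r3:Mul2,r4:6
  c5: CDB Add2=12; issue ADD r4<-Add1  regs: r0:0,r1:6,r2:4,r3:Mul2,r4:Add1
  c6: stall  regs: r0:0,r1:6,r2:4,r3:Mul2,r4:Add1
  c7: stall  regs: r0:0,r1:6,r2:4,r3:Mul2,r4:Add1
  c8: stall  regs: r0:0,r1:6,r2:4,r3:Mul2,r4:Add1
  c9: stall  regs: r0:0,r1:6,r2:4,r3:Mul2,r4:Add1
  c10: CDB Mul1=72; issue MUL r4<-Mul1  regs: r0:0,r1:6,r2:4,r3:Mul2,r4:Mul1
  c11: stall  regs: r0:0,r1:6,r2:4,r3:Mul2,r4:Mul1
  c12: stall  regs: r0:0,r1:6,r2:4,r3:Mul2,r4:Mul1
  c13: stall  regs: r0:0,r1:6,r2:4,r3:Mul2,r4:Mul1
  c14: stall  regs: r0:0,r1:6,r2:4,r3:Mul2,r4:Mul1
  c15: CDB Mul2=432; issue MUL r1<-Mul2  regs: r0:0,r1:Mul2,r2:4,r3:432,r4:Mul1
  c16: issue SUB r0<-Add2  regs: r0:Add2,r1:Mul2,r2:4,r3:432,r4:Mul1
  c17: -  regs: r0:Add2,r1:Mul2,r2:4,r3:432,r4:Mul1
  c18: CDB Add1=438  regs: r0:Add2,r1:Mul2,r2:4,r3:432,r4:Mul1
  c19: CDB Add2=-4  regs: r0:-4,r1:Mul2,r2:4,r3:432,r4:Mul1
  c20: -  regs: r0:-4,r1:Mul2,r2:4,r3:432,r4:Mul1

STATUS = TAG Mul2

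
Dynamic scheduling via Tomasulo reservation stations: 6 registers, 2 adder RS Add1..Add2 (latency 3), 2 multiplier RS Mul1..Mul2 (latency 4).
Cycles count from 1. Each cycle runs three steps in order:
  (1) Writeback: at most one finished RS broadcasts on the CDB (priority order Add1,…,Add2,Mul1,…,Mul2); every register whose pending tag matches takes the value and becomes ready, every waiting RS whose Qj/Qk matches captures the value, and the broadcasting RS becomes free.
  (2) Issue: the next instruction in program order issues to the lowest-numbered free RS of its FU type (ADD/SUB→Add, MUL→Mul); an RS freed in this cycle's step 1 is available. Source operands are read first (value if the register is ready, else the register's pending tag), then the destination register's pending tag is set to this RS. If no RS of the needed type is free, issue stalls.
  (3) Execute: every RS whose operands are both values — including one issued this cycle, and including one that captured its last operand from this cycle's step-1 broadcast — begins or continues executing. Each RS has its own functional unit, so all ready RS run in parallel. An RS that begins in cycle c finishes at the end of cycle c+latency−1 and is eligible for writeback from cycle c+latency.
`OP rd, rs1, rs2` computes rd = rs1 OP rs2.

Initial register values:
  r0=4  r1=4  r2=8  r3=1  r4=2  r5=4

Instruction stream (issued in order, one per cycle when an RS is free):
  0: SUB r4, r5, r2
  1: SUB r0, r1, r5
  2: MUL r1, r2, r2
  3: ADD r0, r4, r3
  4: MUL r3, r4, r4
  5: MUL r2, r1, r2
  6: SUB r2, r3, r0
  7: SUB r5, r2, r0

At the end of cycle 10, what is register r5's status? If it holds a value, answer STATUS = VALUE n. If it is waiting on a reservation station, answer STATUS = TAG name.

cycle 1: issue SUB r4<-Add1 // r0:4,r1:4,r2:8,r3:1,r4:Add1,r5:4
cycle 2: issue SUB r0<-Add2 // r0:Add2,r1:4,r2:8,r3:1,r4:Add1,r5:4
cycle 3: issue MUL r1<-Mul1 // r0:Add2,r1:Mul1,r2:8,r3:1,r4:Add1,r5:4
cycle 4: CDB Add1=-4; issue ADD r0<-Add1 // r0:Add1,r1:Mul1,r2:8,r3:1,r4:-4,r5:4
cycle 5: CDB Add2=0; issue MUL r3<-Mul2 // r0:Add1,r1:Mul1,r2:8,r3:Mul2,r4:-4,r5:4
cycle 6: stall // r0:Add1,r1:Mul1,r2:8,r3:Mul2,r4:-4,r5:4
cycle 7: CDB Add1=-3; stall // r0:-3,r1:Mul1,r2:8,r3:Mul2,r4:-4,r5:4
cycle 8: CDB Mul1=64; issue MUL r2<-Mul1 // r0:-3,r1:64,r2:Mul1,r3:Mul2,r4:-4,r5:4
cycle 9: CDB Mul2=16; issue SUB r2<-Add1 // r0:-3,r1:64,r2:Add1,r3:16,r4:-4,r5:4
cycle 10: issue SUB r5<-Add2 // r0:-3,r1:64,r2:Add1,r3:16,r4:-4,r5:Add2

STATUS = TAG Add2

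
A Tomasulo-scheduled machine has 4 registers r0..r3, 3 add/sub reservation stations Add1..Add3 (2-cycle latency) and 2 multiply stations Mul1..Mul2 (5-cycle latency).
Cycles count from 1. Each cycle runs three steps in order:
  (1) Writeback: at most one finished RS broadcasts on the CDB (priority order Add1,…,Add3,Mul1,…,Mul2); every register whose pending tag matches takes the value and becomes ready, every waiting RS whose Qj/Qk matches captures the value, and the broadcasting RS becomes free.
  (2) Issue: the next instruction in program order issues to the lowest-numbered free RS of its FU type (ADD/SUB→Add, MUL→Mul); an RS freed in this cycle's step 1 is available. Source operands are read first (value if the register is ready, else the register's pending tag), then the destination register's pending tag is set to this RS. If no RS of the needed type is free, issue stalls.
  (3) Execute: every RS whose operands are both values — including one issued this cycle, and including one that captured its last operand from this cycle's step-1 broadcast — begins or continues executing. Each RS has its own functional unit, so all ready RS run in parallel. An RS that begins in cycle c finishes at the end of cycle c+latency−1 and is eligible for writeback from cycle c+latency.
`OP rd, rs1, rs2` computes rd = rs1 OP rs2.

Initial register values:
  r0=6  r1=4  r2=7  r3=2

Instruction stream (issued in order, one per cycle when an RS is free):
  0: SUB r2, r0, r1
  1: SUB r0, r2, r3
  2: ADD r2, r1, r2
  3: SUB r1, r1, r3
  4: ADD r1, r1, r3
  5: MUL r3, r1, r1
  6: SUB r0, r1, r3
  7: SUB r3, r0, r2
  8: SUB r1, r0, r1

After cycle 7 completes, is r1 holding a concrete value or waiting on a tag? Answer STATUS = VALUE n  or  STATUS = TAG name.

STATUS = TAG Add1

c1: issue SUB r2<-Add1 | r0:6,r1:4,r2:Add1,r3:2
c2: issue SUB r0<-Add2 | r0:Add2,r1:4,r2:Add1,r3:2
c3: CDB Add1=2; issue ADD r2<-Add1 | r0:Add2,r1:4,r2:Add1,r3:2
c4: issue SUB r1<-Add3 | r0:Add2,r1:Add3,r2:Add1,r3:2
c5: CDB Add1=6; issue ADD r1<-Add1 | r0:Add2,r1:Add1,r2:6,r3:2
c6: CDB Add2=0; issue MUL r3<-Mul1 | r0:0,r1:Add1,r2:6,r3:Mul1
c7: CDB Add3=2; issue SUB r0<-Add2 | r0:Add2,r1:Add1,r2:6,r3:Mul1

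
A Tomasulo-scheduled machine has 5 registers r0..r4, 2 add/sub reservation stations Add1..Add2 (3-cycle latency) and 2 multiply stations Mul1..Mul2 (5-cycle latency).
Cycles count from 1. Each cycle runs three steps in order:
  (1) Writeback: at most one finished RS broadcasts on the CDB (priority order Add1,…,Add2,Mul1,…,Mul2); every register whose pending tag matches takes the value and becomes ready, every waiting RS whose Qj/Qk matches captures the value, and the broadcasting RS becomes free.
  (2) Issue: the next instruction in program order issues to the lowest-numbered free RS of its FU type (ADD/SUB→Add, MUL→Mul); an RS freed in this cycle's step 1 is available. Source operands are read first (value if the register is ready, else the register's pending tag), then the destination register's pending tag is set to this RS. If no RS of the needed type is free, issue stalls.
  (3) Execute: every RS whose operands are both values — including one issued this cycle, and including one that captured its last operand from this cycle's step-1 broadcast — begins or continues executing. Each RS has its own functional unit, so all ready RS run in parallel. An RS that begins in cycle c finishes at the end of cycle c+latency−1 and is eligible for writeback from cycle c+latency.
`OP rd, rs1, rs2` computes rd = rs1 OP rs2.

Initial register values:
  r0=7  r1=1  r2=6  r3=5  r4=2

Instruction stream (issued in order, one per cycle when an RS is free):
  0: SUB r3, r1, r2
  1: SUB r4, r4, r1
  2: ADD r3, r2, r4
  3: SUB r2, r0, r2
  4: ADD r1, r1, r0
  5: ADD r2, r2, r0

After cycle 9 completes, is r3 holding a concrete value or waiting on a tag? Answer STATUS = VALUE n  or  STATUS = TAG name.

  c1: issue SUB r3<-Add1  regs: r0:7,r1:1,r2:6,r3:Add1,r4:2
  c2: issue SUB r4<-Add2  regs: r0:7,r1:1,r2:6,r3:Add1,r4:Add2
  c3: stall  regs: r0:7,r1:1,r2:6,r3:Add1,r4:Add2
  c4: CDB Add1=-5; issue ADD r3<-Add1  regs: r0:7,r1:1,r2:6,r3:Add1,r4:Add2
  c5: CDB Add2=1; issue SUB r2<-Add2  regs: r0:7,r1:1,r2:Add2,r3:Add1,r4:1
  c6: stall  regs: r0:7,r1:1,r2:Add2,r3:Add1,r4:1
  c7: stall  regs: r0:7,r1:1,r2:Add2,r3:Add1,r4:1
  c8: CDB Add1=7; issue ADD r1<-Add1  regs: r0:7,r1:Add1,r2:Add2,r3:7,r4:1
  c9: CDB Add2=1; issue ADD r2<-Add2  regs: r0:7,r1:Add1,r2:Add2,r3:7,r4:1

STATUS = VALUE 7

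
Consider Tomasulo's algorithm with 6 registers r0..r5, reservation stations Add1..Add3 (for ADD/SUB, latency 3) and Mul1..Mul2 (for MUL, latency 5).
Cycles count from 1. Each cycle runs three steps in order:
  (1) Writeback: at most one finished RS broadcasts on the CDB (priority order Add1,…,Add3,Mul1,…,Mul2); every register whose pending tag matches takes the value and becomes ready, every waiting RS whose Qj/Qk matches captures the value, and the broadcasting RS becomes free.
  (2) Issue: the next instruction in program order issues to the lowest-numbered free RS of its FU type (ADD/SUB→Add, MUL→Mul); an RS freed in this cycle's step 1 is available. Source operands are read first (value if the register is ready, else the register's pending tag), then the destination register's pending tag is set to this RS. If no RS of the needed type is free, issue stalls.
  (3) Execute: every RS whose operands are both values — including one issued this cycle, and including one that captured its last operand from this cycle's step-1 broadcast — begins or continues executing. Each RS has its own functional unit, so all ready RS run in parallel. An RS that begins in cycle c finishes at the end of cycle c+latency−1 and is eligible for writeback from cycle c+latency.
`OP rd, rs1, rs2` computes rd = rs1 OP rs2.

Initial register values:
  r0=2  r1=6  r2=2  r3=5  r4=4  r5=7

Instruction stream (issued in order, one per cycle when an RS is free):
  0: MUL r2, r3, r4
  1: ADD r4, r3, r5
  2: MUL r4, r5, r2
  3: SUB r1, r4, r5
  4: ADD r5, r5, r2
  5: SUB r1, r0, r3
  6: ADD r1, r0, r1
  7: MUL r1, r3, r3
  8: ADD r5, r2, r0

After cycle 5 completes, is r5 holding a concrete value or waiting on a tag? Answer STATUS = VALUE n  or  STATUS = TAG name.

STATUS = TAG Add1

  c1: issue MUL r2<-Mul1  regs: r0:2,r1:6,r2:Mul1,r3:5,r4:4,r5:7
  c2: issue ADD r4<-Add1  regs: r0:2,r1:6,r2:Mul1,r3:5,r4:Add1,r5:7
  c3: issue MUL r4<-Mul2  regs: r0:2,r1:6,r2:Mul1,r3:5,r4:Mul2,r5:7
  c4: issue SUB r1<-Add2  regs: r0:2,r1:Add2,r2:Mul1,r3:5,r4:Mul2,r5:7
  c5: CDB Add1=12; issue ADD r5<-Add1  regs: r0:2,r1:Add2,r2:Mul1,r3:5,r4:Mul2,r5:Add1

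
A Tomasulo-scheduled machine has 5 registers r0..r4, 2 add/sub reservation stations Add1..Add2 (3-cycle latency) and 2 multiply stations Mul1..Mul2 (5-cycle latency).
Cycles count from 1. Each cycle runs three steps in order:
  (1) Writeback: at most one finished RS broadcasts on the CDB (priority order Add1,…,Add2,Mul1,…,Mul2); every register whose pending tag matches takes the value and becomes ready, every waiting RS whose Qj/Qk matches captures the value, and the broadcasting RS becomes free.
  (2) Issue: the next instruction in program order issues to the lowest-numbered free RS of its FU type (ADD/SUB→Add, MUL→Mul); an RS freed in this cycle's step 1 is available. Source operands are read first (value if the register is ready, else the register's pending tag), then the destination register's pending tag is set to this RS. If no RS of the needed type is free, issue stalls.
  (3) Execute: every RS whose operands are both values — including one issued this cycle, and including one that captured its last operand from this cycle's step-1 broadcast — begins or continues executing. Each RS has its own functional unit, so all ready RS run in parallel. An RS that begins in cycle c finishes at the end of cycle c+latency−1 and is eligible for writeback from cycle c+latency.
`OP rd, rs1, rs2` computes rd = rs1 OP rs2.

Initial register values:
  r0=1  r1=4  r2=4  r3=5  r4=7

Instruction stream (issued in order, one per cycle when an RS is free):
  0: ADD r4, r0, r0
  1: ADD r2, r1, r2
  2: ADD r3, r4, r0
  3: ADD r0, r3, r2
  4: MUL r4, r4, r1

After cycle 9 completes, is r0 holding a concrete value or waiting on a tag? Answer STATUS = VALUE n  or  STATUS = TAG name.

STATUS = TAG Add2

cycle 1: issue ADD r4<-Add1 // r0:1,r1:4,r2:4,r3:5,r4:Add1
cycle 2: issue ADD r2<-Add2 // r0:1,r1:4,r2:Add2,r3:5,r4:Add1
cycle 3: stall // r0:1,r1:4,r2:Add2,r3:5,r4:Add1
cycle 4: CDB Add1=2; issue ADD r3<-Add1 // r0:1,r1:4,r2:Add2,r3:Add1,r4:2
cycle 5: CDB Add2=8; issue ADD r0<-Add2 // r0:Add2,r1:4,r2:8,r3:Add1,r4:2
cycle 6: issue MUL r4<-Mul1 // r0:Add2,r1:4,r2:8,r3:Add1,r4:Mul1
cycle 7: CDB Add1=3 // r0:Add2,r1:4,r2:8,r3:3,r4:Mul1
cycle 8: - // r0:Add2,r1:4,r2:8,r3:3,r4:Mul1
cycle 9: - // r0:Add2,r1:4,r2:8,r3:3,r4:Mul1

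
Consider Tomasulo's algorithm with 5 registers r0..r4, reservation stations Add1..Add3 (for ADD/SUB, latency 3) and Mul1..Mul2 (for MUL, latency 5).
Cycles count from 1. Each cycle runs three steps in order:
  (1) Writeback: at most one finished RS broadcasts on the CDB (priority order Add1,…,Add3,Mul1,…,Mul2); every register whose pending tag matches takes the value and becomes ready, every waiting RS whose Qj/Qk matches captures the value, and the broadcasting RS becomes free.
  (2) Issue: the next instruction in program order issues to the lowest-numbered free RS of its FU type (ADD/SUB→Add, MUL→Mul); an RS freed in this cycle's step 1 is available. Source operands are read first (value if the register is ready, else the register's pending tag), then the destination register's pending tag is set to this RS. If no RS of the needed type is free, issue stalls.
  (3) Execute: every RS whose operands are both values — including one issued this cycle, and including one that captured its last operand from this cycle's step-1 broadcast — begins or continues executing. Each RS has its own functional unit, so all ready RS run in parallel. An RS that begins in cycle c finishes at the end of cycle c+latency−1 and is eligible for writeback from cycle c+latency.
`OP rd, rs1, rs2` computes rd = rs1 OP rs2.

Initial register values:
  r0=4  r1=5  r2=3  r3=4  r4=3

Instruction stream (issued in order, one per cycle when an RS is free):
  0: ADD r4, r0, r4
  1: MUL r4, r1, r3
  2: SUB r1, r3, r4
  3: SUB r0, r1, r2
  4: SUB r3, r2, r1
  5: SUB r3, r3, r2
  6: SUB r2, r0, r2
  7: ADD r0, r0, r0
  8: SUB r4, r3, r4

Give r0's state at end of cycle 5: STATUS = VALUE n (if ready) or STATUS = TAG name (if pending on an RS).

  c1: issue ADD r4<-Add1  regs: r0:4,r1:5,r2:3,r3:4,r4:Add1
  c2: issue MUL r4<-Mul1  regs: r0:4,r1:5,r2:3,r3:4,r4:Mul1
  c3: issue SUB r1<-Add2  regs: r0:4,r1:Add2,r2:3,r3:4,r4:Mul1
  c4: CDB Add1=7; issue SUB r0<-Add1  regs: r0:Add1,r1:Add2,r2:3,r3:4,r4:Mul1
  c5: issue SUB r3<-Add3  regs: r0:Add1,r1:Add2,r2:3,r3:Add3,r4:Mul1

STATUS = TAG Add1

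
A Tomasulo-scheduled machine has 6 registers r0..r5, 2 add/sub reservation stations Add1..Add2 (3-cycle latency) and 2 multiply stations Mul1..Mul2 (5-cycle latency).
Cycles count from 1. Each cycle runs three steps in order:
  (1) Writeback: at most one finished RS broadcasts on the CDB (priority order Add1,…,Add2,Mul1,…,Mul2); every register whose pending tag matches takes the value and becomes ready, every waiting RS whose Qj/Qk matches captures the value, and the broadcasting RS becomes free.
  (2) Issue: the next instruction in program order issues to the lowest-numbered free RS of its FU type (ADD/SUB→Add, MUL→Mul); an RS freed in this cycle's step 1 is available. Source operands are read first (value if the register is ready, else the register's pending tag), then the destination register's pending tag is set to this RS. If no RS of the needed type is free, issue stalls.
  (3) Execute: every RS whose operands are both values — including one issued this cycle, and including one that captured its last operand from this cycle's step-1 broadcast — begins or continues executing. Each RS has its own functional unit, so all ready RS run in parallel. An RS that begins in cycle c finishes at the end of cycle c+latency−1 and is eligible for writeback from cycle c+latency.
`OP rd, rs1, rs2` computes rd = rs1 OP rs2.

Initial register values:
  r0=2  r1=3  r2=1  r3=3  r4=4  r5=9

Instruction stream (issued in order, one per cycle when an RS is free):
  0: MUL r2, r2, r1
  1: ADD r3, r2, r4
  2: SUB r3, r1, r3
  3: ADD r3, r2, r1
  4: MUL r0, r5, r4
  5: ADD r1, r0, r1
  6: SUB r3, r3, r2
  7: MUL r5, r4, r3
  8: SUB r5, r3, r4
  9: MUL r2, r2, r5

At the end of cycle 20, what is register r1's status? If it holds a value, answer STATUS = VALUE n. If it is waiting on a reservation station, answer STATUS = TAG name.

cycle 1: issue MUL r2<-Mul1 // r0:2,r1:3,r2:Mul1,r3:3,r4:4,r5:9
cycle 2: issue ADD r3<-Add1 // r0:2,r1:3,r2:Mul1,r3:Add1,r4:4,r5:9
cycle 3: issue SUB r3<-Add2 // r0:2,r1:3,r2:Mul1,r3:Add2,r4:4,r5:9
cycle 4: stall // r0:2,r1:3,r2:Mul1,r3:Add2,r4:4,r5:9
cycle 5: stall // r0:2,r1:3,r2:Mul1,r3:Add2,r4:4,r5:9
cycle 6: CDB Mul1=3; stall // r0:2,r1:3,r2:3,r3:Add2,r4:4,r5:9
cycle 7: stall // r0:2,r1:3,r2:3,r3:Add2,r4:4,r5:9
cycle 8: stall // r0:2,r1:3,r2:3,r3:Add2,r4:4,r5:9
cycle 9: CDB Add1=7; issue ADD r3<-Add1 // r0:2,r1:3,r2:3,r3:Add1,r4:4,r5:9
cycle 10: issue MUL r0<-Mul1 // r0:Mul1,r1:3,r2:3,r3:Add1,r4:4,r5:9
cycle 11: stall // r0:Mul1,r1:3,r2:3,r3:Add1,r4:4,r5:9
cycle 12: CDB Add1=6; issue ADD r1<-Add1 // r0:Mul1,r1:Add1,r2:3,r3:6,r4:4,r5:9
cycle 13: CDB Add2=-4; issue SUB r3<-Add2 // r0:Mul1,r1:Add1,r2:3,r3:Add2,r4:4,r5:9
cycle 14: issue MUL r5<-Mul2 // r0:Mul1,r1:Add1,r2:3,r3:Add2,r4:4,r5:Mul2
cycle 15: CDB Mul1=36; stall // r0:36,r1:Add1,r2:3,r3:Add2,r4:4,r5:Mul2
cycle 16: CDB Add2=3; issue SUB r5<-Add2 // r0:36,r1:Add1,r2:3,r3:3,r4:4,r5:Add2
cycle 17: issue MUL r2<-Mul1 // r0:36,r1:Add1,r2:Mul1,r3:3,r4:4,r5:Add2
cycle 18: CDB Add1=39 // r0:36,r1:39,r2:Mul1,r3:3,r4:4,r5:Add2
cycle 19: CDB Add2=-1 // r0:36,r1:39,r2:Mul1,r3:3,r4:4,r5:-1
cycle 20: - // r0:36,r1:39,r2:Mul1,r3:3,r4:4,r5:-1

STATUS = VALUE 39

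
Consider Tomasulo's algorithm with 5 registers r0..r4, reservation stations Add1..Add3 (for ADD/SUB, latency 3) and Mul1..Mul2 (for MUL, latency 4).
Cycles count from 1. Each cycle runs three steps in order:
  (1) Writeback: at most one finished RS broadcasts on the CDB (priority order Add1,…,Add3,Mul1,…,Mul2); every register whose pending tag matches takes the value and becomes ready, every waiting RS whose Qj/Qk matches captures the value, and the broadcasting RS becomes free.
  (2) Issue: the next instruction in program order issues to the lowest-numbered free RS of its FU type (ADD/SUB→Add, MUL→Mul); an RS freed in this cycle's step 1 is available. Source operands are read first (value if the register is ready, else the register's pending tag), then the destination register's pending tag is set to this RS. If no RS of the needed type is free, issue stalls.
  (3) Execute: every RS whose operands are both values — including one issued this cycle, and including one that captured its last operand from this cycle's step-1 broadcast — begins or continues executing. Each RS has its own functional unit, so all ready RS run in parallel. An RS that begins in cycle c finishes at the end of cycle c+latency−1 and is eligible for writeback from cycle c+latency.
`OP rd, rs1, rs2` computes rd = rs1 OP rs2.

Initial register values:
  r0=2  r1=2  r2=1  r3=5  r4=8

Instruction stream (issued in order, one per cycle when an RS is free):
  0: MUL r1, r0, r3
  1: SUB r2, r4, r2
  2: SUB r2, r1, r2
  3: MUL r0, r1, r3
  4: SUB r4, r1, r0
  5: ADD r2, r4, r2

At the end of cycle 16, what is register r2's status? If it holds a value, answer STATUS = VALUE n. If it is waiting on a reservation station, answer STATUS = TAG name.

c1: issue MUL r1<-Mul1 | r0:2,r1:Mul1,r2:1,r3:5,r4:8
c2: issue SUB r2<-Add1 | r0:2,r1:Mul1,r2:Add1,r3:5,r4:8
c3: issue SUB r2<-Add2 | r0:2,r1:Mul1,r2:Add2,r3:5,r4:8
c4: issue MUL r0<-Mul2 | r0:Mul2,r1:Mul1,r2:Add2,r3:5,r4:8
c5: CDB Add1=7; issue SUB r4<-Add1 | r0:Mul2,r1:Mul1,r2:Add2,r3:5,r4:Add1
c6: CDB Mul1=10; issue ADD r2<-Add3 | r0:Mul2,r1:10,r2:Add3,r3:5,r4:Add1
c7: - | r0:Mul2,r1:10,r2:Add3,r3:5,r4:Add1
c8: - | r0:Mul2,r1:10,r2:Add3,r3:5,r4:Add1
c9: CDB Add2=3 | r0:Mul2,r1:10,r2:Add3,r3:5,r4:Add1
c10: CDB Mul2=50 | r0:50,r1:10,r2:Add3,r3:5,r4:Add1
c11: - | r0:50,r1:10,r2:Add3,r3:5,r4:Add1
c12: - | r0:50,r1:10,r2:Add3,r3:5,r4:Add1
c13: CDB Add1=-40 | r0:50,r1:10,r2:Add3,r3:5,r4:-40
c14: - | r0:50,r1:10,r2:Add3,r3:5,r4:-40
c15: - | r0:50,r1:10,r2:Add3,r3:5,r4:-40
c16: CDB Add3=-37 | r0:50,r1:10,r2:-37,r3:5,r4:-40

STATUS = VALUE -37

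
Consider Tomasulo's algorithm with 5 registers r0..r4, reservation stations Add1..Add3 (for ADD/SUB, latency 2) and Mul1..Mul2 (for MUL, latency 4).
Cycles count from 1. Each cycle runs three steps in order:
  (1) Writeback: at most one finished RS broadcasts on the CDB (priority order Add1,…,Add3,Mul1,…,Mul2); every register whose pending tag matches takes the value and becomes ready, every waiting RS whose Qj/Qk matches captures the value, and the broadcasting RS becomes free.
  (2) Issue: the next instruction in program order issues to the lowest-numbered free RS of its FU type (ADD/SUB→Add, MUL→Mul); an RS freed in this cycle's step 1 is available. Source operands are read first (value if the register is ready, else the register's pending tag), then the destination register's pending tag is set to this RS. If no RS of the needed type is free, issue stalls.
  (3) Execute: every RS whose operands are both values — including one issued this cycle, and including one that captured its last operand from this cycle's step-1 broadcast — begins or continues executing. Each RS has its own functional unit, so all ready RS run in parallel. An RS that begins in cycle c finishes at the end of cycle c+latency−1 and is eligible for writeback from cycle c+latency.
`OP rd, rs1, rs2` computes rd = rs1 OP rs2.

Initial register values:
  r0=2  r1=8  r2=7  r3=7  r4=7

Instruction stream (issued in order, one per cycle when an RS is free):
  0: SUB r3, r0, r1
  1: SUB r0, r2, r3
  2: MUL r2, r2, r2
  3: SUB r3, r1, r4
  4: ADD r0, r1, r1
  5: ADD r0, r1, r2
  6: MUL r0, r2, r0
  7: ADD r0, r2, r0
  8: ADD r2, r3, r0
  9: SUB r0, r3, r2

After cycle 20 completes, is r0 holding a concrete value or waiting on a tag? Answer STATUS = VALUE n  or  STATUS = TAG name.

STATUS = VALUE -2842

cycle 1: issue SUB r3<-Add1 // r0:2,r1:8,r2:7,r3:Add1,r4:7
cycle 2: issue SUB r0<-Add2 // r0:Add2,r1:8,r2:7,r3:Add1,r4:7
cycle 3: CDB Add1=-6; issue MUL r2<-Mul1 // r0:Add2,r1:8,r2:Mul1,r3:-6,r4:7
cycle 4: issue SUB r3<-Add1 // r0:Add2,r1:8,r2:Mul1,r3:Add1,r4:7
cycle 5: CDB Add2=13; issue ADD r0<-Add2 // r0:Add2,r1:8,r2:Mul1,r3:Add1,r4:7
cycle 6: CDB Add1=1; issue ADD r0<-Add1 // r0:Add1,r1:8,r2:Mul1,r3:1,r4:7
cycle 7: CDB Add2=16; issue MUL r0<-Mul2 // r0:Mul2,r1:8,r2:Mul1,r3:1,r4:7
cycle 8: CDB Mul1=49; issue ADD r0<-Add2 // r0:Add2,r1:8,r2:49,r3:1,r4:7
cycle 9: issue ADD r2<-Add3 // r0:Add2,r1:8,r2:Add3,r3:1,r4:7
cycle 10: CDB Add1=57; issue SUB r0<-Add1 // r0:Add1,r1:8,r2:Add3,r3:1,r4:7
cycle 11: - // r0:Add1,r1:8,r2:Add3,r3:1,r4:7
cycle 12: - // r0:Add1,r1:8,r2:Add3,r3:1,r4:7
cycle 13: - // r0:Add1,r1:8,r2:Add3,r3:1,r4:7
cycle 14: CDB Mul2=2793 // r0:Add1,r1:8,r2:Add3,r3:1,r4:7
cycle 15: - // r0:Add1,r1:8,r2:Add3,r3:1,r4:7
cycle 16: CDB Add2=2842 // r0:Add1,r1:8,r2:Add3,r3:1,r4:7
cycle 17: - // r0:Add1,r1:8,r2:Add3,r3:1,r4:7
cycle 18: CDB Add3=2843 // r0:Add1,r1:8,r2:2843,r3:1,r4:7
cycle 19: - // r0:Add1,r1:8,r2:2843,r3:1,r4:7
cycle 20: CDB Add1=-2842 // r0:-2842,r1:8,r2:2843,r3:1,r4:7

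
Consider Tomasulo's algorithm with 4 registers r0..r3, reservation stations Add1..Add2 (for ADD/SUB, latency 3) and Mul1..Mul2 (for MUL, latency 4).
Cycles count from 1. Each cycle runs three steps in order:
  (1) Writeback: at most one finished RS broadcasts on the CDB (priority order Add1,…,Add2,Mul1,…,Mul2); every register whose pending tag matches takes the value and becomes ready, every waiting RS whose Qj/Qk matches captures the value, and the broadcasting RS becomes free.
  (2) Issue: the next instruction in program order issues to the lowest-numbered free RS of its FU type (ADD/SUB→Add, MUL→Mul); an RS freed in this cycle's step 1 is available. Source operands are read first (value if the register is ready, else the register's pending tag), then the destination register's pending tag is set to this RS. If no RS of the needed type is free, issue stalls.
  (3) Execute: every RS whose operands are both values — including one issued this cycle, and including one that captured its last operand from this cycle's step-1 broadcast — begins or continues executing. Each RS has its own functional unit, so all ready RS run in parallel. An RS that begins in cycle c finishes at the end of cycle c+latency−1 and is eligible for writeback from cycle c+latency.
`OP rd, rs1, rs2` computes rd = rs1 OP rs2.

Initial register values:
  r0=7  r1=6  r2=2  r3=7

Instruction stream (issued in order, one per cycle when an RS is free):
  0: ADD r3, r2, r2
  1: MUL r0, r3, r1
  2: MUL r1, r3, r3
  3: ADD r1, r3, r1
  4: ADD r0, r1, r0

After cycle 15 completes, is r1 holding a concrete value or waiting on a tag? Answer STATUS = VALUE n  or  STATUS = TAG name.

c1: issue ADD r3<-Add1 | r0:7,r1:6,r2:2,r3:Add1
c2: issue MUL r0<-Mul1 | r0:Mul1,r1:6,r2:2,r3:Add1
c3: issue MUL r1<-Mul2 | r0:Mul1,r1:Mul2,r2:2,r3:Add1
c4: CDB Add1=4; issue ADD r1<-Add1 | r0:Mul1,r1:Add1,r2:2,r3:4
c5: issue ADD r0<-Add2 | r0:Add2,r1:Add1,r2:2,r3:4
c6: - | r0:Add2,r1:Add1,r2:2,r3:4
c7: - | r0:Add2,r1:Add1,r2:2,r3:4
c8: CDB Mul1=24 | r0:Add2,r1:Add1,r2:2,r3:4
c9: CDB Mul2=16 | r0:Add2,r1:Add1,r2:2,r3:4
c10: - | r0:Add2,r1:Add1,r2:2,r3:4
c11: - | r0:Add2,r1:Add1,r2:2,r3:4
c12: CDB Add1=20 | r0:Add2,r1:20,r2:2,r3:4
c13: - | r0:Add2,r1:20,r2:2,r3:4
c14: - | r0:Add2,r1:20,r2:2,r3:4
c15: CDB Add2=44 | r0:44,r1:20,r2:2,r3:4

STATUS = VALUE 20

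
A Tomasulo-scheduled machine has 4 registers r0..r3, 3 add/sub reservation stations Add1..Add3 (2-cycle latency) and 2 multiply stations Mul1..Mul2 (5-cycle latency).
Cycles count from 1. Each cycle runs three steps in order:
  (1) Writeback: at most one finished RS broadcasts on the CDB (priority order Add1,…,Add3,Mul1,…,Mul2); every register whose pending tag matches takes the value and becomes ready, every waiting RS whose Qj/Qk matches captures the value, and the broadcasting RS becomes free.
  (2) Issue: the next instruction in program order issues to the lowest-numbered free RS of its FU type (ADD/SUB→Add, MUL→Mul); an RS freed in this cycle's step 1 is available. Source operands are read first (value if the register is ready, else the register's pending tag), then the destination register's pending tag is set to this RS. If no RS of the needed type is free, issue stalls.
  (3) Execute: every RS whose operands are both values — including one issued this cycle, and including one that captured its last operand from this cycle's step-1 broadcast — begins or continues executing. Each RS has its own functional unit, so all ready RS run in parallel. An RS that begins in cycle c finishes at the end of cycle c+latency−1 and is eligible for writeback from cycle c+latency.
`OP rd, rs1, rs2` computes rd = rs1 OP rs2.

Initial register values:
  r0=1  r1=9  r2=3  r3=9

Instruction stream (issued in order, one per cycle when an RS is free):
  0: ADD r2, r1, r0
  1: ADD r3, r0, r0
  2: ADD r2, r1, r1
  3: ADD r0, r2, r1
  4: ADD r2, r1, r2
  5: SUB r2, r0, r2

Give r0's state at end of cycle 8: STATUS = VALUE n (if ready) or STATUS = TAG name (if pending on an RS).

c1: issue ADD r2<-Add1 | r0:1,r1:9,r2:Add1,r3:9
c2: issue ADD r3<-Add2 | r0:1,r1:9,r2:Add1,r3:Add2
c3: CDB Add1=10; issue ADD r2<-Add1 | r0:1,r1:9,r2:Add1,r3:Add2
c4: CDB Add2=2; issue ADD r0<-Add2 | r0:Add2,r1:9,r2:Add1,r3:2
c5: CDB Add1=18; issue ADD r2<-Add1 | r0:Add2,r1:9,r2:Add1,r3:2
c6: issue SUB r2<-Add3 | r0:Add2,r1:9,r2:Add3,r3:2
c7: CDB Add1=27 | r0:Add2,r1:9,r2:Add3,r3:2
c8: CDB Add2=27 | r0:27,r1:9,r2:Add3,r3:2

STATUS = VALUE 27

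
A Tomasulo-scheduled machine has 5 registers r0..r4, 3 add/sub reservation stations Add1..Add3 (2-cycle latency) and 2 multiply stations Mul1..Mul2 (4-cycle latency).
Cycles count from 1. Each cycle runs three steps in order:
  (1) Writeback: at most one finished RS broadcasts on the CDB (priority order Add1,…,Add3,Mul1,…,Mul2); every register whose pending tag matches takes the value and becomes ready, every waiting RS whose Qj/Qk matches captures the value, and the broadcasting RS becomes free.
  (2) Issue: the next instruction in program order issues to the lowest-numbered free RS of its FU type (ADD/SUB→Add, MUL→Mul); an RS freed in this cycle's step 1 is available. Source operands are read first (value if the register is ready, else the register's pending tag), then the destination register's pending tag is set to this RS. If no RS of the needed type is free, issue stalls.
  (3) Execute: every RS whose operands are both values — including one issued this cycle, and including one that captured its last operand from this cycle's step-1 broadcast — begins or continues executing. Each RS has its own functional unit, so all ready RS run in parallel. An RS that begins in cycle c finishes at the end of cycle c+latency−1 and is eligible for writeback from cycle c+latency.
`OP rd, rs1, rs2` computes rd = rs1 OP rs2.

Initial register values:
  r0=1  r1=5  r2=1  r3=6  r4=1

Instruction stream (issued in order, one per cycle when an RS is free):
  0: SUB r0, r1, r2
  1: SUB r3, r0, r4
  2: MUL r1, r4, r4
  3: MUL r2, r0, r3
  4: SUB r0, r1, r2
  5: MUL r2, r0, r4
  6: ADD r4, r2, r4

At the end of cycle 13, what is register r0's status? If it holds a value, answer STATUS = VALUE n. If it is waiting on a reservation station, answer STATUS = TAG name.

cycle 1: issue SUB r0<-Add1 // r0:Add1,r1:5,r2:1,r3:6,r4:1
cycle 2: issue SUB r3<-Add2 // r0:Add1,r1:5,r2:1,r3:Add2,r4:1
cycle 3: CDB Add1=4; issue MUL r1<-Mul1 // r0:4,r1:Mul1,r2:1,r3:Add2,r4:1
cycle 4: issue MUL r2<-Mul2 // r0:4,r1:Mul1,r2:Mul2,r3:Add2,r4:1
cycle 5: CDB Add2=3; issue SUB r0<-Add1 // r0:Add1,r1:Mul1,r2:Mul2,r3:3,r4:1
cycle 6: stall // r0:Add1,r1:Mul1,r2:Mul2,r3:3,r4:1
cycle 7: CDB Mul1=1; issue MUL r2<-Mul1 // r0:Add1,r1:1,r2:Mul1,r3:3,r4:1
cycle 8: issue ADD r4<-Add2 // r0:Add1,r1:1,r2:Mul1,r3:3,r4:Add2
cycle 9: CDB Mul2=12 // r0:Add1,r1:1,r2:Mul1,r3:3,r4:Add2
cycle 10: - // r0:Add1,r1:1,r2:Mul1,r3:3,r4:Add2
cycle 11: CDB Add1=-11 // r0:-11,r1:1,r2:Mul1,r3:3,r4:Add2
cycle 12: - // r0:-11,r1:1,r2:Mul1,r3:3,r4:Add2
cycle 13: - // r0:-11,r1:1,r2:Mul1,r3:3,r4:Add2

STATUS = VALUE -11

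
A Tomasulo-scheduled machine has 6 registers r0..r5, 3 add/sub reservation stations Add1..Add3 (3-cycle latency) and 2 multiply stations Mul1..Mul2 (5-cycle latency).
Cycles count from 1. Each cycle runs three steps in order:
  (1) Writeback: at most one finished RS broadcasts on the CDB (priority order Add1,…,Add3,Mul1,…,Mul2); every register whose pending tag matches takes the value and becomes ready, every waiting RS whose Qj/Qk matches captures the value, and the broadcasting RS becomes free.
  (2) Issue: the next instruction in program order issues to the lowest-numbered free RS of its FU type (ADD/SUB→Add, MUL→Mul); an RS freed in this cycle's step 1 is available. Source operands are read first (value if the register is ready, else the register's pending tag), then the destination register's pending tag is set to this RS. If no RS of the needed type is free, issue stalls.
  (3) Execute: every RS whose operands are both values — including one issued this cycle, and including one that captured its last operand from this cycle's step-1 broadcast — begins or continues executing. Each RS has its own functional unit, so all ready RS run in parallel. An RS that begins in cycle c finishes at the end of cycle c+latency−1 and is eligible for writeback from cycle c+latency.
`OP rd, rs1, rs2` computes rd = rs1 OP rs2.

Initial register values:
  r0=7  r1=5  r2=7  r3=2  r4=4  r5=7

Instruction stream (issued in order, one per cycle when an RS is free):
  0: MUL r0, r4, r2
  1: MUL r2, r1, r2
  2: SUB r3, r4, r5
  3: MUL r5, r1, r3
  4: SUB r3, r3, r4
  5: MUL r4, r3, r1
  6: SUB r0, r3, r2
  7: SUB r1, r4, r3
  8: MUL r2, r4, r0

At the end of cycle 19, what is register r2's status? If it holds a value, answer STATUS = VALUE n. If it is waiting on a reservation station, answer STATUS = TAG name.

c1: issue MUL r0<-Mul1 | r0:Mul1,r1:5,r2:7,r3:2,r4:4,r5:7
c2: issue MUL r2<-Mul2 | r0:Mul1,r1:5,r2:Mul2,r3:2,r4:4,r5:7
c3: issue SUB r3<-Add1 | r0:Mul1,r1:5,r2:Mul2,r3:Add1,r4:4,r5:7
c4: stall | r0:Mul1,r1:5,r2:Mul2,r3:Add1,r4:4,r5:7
c5: stall | r0:Mul1,r1:5,r2:Mul2,r3:Add1,r4:4,r5:7
c6: CDB Add1=-3; stall | r0:Mul1,r1:5,r2:Mul2,r3:-3,r4:4,r5:7
c7: CDB Mul1=28; issue MUL r5<-Mul1 | r0:28,r1:5,r2:Mul2,r3:-3,r4:4,r5:Mul1
c8: CDB Mul2=35; issue SUB r3<-Add1 | r0:28,r1:5,r2:35,r3:Add1,r4:4,r5:Mul1
c9: issue MUL r4<-Mul2 | r0:28,r1:5,r2:35,r3:Add1,r4:Mul2,r5:Mul1
c10: issue SUB r0<-Add2 | r0:Add2,r1:5,r2:35,r3:Add1,r4:Mul2,r5:Mul1
c11: CDB Add1=-7; issue SUB r1<-Add1 | r0:Add2,r1:Add1,r2:35,r3:-7,r4:Mul2,r5:Mul1
c12: CDB Mul1=-15; issue MUL r2<-Mul1 | r0:Add2,r1:Add1,r2:Mul1,r3:-7,r4:Mul2,r5:-15
c13: - | r0:Add2,r1:Add1,r2:Mul1,r3:-7,r4:Mul2,r5:-15
c14: CDB Add2=-42 | r0:-42,r1:Add1,r2:Mul1,r3:-7,r4:Mul2,r5:-15
c15: - | r0:-42,r1:Add1,r2:Mul1,r3:-7,r4:Mul2,r5:-15
c16: CDB Mul2=-35 | r0:-42,r1:Add1,r2:Mul1,r3:-7,r4:-35,r5:-15
c17: - | r0:-42,r1:Add1,r2:Mul1,r3:-7,r4:-35,r5:-15
c18: - | r0:-42,r1:Add1,r2:Mul1,r3:-7,r4:-35,r5:-15
c19: CDB Add1=-28 | r0:-42,r1:-28,r2:Mul1,r3:-7,r4:-35,r5:-15

STATUS = TAG Mul1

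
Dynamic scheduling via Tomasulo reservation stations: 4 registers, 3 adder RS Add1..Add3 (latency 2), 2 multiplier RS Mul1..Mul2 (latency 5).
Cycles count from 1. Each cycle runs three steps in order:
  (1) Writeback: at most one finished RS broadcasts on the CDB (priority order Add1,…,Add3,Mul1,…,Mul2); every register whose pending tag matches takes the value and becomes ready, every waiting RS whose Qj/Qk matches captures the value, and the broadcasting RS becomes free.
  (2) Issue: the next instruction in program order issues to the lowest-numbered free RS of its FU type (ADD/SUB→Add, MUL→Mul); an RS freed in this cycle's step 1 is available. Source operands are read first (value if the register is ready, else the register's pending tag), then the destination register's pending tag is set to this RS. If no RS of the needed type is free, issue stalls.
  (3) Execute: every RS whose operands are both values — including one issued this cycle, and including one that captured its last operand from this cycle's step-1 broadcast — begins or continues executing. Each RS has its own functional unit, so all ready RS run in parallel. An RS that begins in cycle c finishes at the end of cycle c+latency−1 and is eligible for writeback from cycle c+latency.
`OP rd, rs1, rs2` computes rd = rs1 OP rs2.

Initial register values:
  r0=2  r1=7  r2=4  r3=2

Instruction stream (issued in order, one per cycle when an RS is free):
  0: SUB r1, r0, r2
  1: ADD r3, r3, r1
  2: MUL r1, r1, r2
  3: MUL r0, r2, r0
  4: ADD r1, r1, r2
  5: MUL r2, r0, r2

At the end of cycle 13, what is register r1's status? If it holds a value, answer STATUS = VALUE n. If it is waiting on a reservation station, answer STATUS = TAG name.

STATUS = VALUE -4

c1: issue SUB r1<-Add1 | r0:2,r1:Add1,r2:4,r3:2
c2: issue ADD r3<-Add2 | r0:2,r1:Add1,r2:4,r3:Add2
c3: CDB Add1=-2; issue MUL r1<-Mul1 | r0:2,r1:Mul1,r2:4,r3:Add2
c4: issue MUL r0<-Mul2 | r0:Mul2,r1:Mul1,r2:4,r3:Add2
c5: CDB Add2=0; issue ADD r1<-Add1 | r0:Mul2,r1:Add1,r2:4,r3:0
c6: stall | r0:Mul2,r1:Add1,r2:4,r3:0
c7: stall | r0:Mul2,r1:Add1,r2:4,r3:0
c8: CDB Mul1=-8; issue MUL r2<-Mul1 | r0:Mul2,r1:Add1,r2:Mul1,r3:0
c9: CDB Mul2=8 | r0:8,r1:Add1,r2:Mul1,r3:0
c10: CDB Add1=-4 | r0:8,r1:-4,r2:Mul1,r3:0
c11: - | r0:8,r1:-4,r2:Mul1,r3:0
c12: - | r0:8,r1:-4,r2:Mul1,r3:0
c13: - | r0:8,r1:-4,r2:Mul1,r3:0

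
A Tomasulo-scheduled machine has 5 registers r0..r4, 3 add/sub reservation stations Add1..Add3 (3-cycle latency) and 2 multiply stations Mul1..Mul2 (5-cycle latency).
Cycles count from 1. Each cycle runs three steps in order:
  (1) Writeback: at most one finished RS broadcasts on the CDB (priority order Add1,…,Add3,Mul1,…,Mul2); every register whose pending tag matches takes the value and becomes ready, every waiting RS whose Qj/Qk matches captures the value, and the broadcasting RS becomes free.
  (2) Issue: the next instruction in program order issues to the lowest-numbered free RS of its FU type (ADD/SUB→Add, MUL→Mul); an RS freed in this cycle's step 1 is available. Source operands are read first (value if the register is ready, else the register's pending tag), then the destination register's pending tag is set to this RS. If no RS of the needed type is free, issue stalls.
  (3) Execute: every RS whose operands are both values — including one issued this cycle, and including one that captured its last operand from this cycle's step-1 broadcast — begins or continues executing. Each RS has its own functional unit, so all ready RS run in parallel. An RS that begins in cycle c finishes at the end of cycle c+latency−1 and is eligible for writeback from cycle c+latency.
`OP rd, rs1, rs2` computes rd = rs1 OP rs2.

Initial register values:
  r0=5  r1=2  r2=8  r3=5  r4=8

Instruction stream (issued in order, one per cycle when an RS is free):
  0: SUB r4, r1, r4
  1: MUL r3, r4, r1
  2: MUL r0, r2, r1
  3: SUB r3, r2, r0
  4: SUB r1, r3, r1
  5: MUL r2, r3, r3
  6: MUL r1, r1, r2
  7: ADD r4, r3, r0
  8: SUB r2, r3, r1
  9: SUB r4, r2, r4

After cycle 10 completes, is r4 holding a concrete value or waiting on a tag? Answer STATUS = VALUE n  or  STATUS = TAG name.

cycle 1: issue SUB r4<-Add1 // r0:5,r1:2,r2:8,r3:5,r4:Add1
cycle 2: issue MUL r3<-Mul1 // r0:5,r1:2,r2:8,r3:Mul1,r4:Add1
cycle 3: issue MUL r0<-Mul2 // r0:Mul2,r1:2,r2:8,r3:Mul1,r4:Add1
cycle 4: CDB Add1=-6; issue SUB r3<-Add1 // r0:Mul2,r1:2,r2:8,r3:Add1,r4:-6
cycle 5: issue SUB r1<-Add2 // r0:Mul2,r1:Add2,r2:8,r3:Add1,r4:-6
cycle 6: stall // r0:Mul2,r1:Add2,r2:8,r3:Add1,r4:-6
cycle 7: stall // r0:Mul2,r1:Add2,r2:8,r3:Add1,r4:-6
cycle 8: CDB Mul2=16; issue MUL r2<-Mul2 // r0:16,r1:Add2,r2:Mul2,r3:Add1,r4:-6
cycle 9: CDB Mul1=-12; issue MUL r1<-Mul1 // r0:16,r1:Mul1,r2:Mul2,r3:Add1,r4:-6
cycle 10: issue ADD r4<-Add3 // r0:16,r1:Mul1,r2:Mul2,r3:Add1,r4:Add3

STATUS = TAG Add3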